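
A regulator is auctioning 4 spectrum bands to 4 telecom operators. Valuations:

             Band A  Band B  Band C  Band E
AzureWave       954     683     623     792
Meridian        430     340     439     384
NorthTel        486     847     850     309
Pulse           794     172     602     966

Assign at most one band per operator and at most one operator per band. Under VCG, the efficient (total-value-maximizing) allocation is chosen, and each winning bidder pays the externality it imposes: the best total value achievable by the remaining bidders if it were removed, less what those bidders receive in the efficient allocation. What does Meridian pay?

Efficient allocation: AzureWave→Band A ($954M), Meridian→Band C ($439M), NorthTel→Band B ($847M), Pulse→Band E ($966M); total welfare W = $3206M.
Meridian receives Band C at value $439M, so the others get W − 439 = $2767M.
Without Meridian: best allocation of the remaining 3 bidders over all 4 bands is AzureWave→Band A ($954M), NorthTel→Band C ($850M), Pulse→Band E ($966M), total $2770M.
VCG payment = (others' best without Meridian) − (others' welfare with Meridian) = 2770 − 2767 = $3M.

Meridian pays $3M.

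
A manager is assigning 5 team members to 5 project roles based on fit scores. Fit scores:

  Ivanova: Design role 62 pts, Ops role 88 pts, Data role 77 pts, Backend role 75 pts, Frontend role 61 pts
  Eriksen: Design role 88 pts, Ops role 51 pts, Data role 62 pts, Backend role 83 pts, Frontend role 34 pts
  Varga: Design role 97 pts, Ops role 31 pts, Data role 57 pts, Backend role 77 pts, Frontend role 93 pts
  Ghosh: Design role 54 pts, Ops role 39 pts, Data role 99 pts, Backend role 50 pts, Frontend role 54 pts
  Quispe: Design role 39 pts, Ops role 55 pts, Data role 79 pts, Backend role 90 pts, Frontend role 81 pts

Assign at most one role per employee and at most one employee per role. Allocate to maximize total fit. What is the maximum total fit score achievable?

This is the linear assignment problem.
Optimal: Ivanova→Ops role (88 pts), Eriksen→Design role (88 pts), Varga→Frontend role (93 pts), Ghosh→Data role (99 pts), Quispe→Backend role (90 pts) — total 88+88+93+99+90 = 458 pts.
Max-entry greedy (repeatedly take the single best remaining cell) gives 408 pts, worse by 50.
Swapping Varga↔Quispe (Varga→Backend role 77 pts, Quispe→Frontend role 81 pts) loses 25.
Every other assignment is strictly worse.

Maximum total: 458 pts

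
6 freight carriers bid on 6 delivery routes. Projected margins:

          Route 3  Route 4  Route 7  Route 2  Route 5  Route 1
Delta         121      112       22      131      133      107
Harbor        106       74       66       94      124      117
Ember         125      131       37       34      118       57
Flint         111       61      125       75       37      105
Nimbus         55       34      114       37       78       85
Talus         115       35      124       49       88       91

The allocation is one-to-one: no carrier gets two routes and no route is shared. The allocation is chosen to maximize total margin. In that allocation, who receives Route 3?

Talus receives Route 3.

Optimal: Delta→Route 2 ($131k), Harbor→Route 5 ($124k), Ember→Route 4 ($131k), Flint→Route 1 ($105k), Nimbus→Route 7 ($114k), Talus→Route 3 ($115k) — total 131+124+131+105+114+115 = $720k.
Row-greedy (each carrier in turn takes its best remaining route) gives $610k, worse by 110.
No other one-to-one assignment exceeds $720k.
Talus's own top route is Route 7 ($124k), but forcing Talus→Route 7 and reassigning the rest optimally gives only $706k — worse by 14.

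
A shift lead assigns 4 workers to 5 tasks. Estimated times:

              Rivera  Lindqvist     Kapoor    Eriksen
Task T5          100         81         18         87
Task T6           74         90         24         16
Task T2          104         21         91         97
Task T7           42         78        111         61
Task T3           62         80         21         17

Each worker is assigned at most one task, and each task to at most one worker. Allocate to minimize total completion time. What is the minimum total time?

Minimum total: 97 min

Optimal: Rivera→Task T7 (42 min), Lindqvist→Task T2 (21 min), Kapoor→Task T5 (18 min), Eriksen→Task T6 (16 min) — total 42+21+18+16 = 97 min.
Next-best assignment: Rivera→Task T7, Lindqvist→Task T2, Kapoor→Task T5, Eriksen→Task T3 = 98 min.
Swapping Kapoor↔Rivera (Kapoor→Task T7 111 min, Rivera→Task T5 100 min) adds 151.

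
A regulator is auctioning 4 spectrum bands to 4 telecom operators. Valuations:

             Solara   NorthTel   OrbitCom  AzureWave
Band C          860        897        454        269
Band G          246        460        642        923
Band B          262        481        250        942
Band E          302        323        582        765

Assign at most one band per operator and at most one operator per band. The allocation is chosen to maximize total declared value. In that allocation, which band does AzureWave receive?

AzureWave receives Band G.

Optimal: Solara→Band C ($860M), NorthTel→Band B ($481M), OrbitCom→Band E ($582M), AzureWave→Band G ($923M) — total 860+481+582+923 = $2846M.
Row-greedy (each operator in turn takes its best remaining band) gives $2748M, worse by 98.
Every other assignment is strictly worse.
AzureWave's own top band is Band B ($942M), but forcing AzureWave→Band B and reassigning the rest optimally gives only $2844M — worse by 2.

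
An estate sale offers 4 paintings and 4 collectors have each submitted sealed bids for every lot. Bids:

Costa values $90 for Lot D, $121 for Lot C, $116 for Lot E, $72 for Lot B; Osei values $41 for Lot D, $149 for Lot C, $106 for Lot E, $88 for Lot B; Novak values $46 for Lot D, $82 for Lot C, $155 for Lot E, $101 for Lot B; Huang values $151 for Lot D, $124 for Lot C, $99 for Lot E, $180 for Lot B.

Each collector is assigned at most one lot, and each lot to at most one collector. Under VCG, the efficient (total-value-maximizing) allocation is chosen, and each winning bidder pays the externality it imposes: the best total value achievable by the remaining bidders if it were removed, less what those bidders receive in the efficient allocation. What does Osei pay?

Efficient allocation: Costa→Lot D ($90), Osei→Lot C ($149), Novak→Lot E ($155), Huang→Lot B ($180); total welfare W = $574.
Osei receives Lot C at value $149, so the others get W − 149 = $425.
Without Osei: best allocation of the remaining 3 bidders over all 4 lots is Costa→Lot C ($121), Novak→Lot E ($155), Huang→Lot B ($180), total $456.
VCG payment = (others' best without Osei) − (others' welfare with Osei) = 456 − 425 = $31.

Osei pays $31.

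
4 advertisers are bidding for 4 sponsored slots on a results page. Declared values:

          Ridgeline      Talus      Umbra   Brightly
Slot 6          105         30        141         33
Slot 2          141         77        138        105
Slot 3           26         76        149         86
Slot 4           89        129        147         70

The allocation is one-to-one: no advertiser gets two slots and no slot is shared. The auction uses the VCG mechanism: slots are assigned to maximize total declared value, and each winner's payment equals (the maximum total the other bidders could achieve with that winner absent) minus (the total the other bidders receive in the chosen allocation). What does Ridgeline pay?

Ridgeline pays $27.

Efficient allocation: Ridgeline→Slot 2 ($141), Talus→Slot 4 ($129), Umbra→Slot 6 ($141), Brightly→Slot 3 ($86); total welfare W = $497.
Ridgeline receives Slot 2 at value $141, so the others get W − 141 = $356.
Without Ridgeline: best allocation of the remaining 3 bidders over all 4 slots is Talus→Slot 4 ($129), Umbra→Slot 3 ($149), Brightly→Slot 2 ($105), total $383.
VCG payment = (others' best without Ridgeline) − (others' welfare with Ridgeline) = 383 − 356 = $27.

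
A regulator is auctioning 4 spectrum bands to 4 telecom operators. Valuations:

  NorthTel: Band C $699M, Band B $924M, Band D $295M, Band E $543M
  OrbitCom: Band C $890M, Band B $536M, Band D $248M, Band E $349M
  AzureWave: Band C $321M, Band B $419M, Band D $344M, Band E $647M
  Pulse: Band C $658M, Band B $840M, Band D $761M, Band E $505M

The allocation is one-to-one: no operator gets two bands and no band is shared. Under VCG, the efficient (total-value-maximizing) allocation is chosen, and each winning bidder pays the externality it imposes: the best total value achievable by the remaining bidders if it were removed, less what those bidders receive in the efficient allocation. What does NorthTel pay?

Efficient allocation: NorthTel→Band B ($924M), OrbitCom→Band C ($890M), AzureWave→Band E ($647M), Pulse→Band D ($761M); total welfare W = $3222M.
NorthTel receives Band B at value $924M, so the others get W − 924 = $2298M.
Without NorthTel: best allocation of the remaining 3 bidders over all 4 bands is OrbitCom→Band C ($890M), AzureWave→Band E ($647M), Pulse→Band B ($840M), total $2377M.
VCG payment = (others' best without NorthTel) − (others' welfare with NorthTel) = 2377 − 2298 = $79M.

NorthTel pays $79M.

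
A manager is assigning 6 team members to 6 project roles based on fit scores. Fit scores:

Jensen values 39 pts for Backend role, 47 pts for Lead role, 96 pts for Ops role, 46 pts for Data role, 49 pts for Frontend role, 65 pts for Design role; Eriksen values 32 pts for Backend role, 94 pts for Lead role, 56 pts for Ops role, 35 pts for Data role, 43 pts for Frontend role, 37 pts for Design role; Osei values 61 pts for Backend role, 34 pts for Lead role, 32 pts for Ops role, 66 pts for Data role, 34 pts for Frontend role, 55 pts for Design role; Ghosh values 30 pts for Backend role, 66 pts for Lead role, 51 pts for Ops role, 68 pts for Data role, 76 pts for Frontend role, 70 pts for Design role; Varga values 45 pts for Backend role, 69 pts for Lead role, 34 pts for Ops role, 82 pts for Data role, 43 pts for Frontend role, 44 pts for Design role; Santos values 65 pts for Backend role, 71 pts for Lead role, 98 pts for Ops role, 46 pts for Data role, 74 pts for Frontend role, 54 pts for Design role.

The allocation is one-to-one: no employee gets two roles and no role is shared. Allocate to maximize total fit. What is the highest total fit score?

Max total: 477 pts

Optimal: Jensen→Ops role (96 pts), Eriksen→Lead role (94 pts), Osei→Backend role (61 pts), Ghosh→Design role (70 pts), Varga→Data role (82 pts), Santos→Frontend role (74 pts) — total 96+94+61+70+82+74 = 477 pts.
Max-entry greedy (repeatedly take the single best remaining cell) gives 476 pts, worse by 1.
Next-best assignment: Jensen→Design role, Eriksen→Lead role, Osei→Backend role, Ghosh→Frontend role, Varga→Data role, Santos→Ops role = 476 pts.
Swapping Ghosh↔Eriksen (Ghosh→Lead role 66 pts, Eriksen→Design role 37 pts) loses 61.
No other one-to-one assignment exceeds 477 pts.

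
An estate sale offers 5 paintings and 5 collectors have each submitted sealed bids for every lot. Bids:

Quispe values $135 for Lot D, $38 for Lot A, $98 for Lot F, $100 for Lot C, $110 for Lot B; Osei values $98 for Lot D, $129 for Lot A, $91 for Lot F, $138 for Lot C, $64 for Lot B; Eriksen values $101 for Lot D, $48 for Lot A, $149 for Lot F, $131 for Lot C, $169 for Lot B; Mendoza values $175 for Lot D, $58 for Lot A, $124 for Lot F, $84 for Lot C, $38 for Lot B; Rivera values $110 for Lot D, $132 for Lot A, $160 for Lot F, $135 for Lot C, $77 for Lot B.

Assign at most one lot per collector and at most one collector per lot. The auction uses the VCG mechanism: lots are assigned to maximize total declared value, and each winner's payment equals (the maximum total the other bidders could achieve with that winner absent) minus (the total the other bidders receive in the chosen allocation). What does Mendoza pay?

Mendoza pays $44.

Efficient allocation: Quispe→Lot C ($100), Osei→Lot A ($129), Eriksen→Lot B ($169), Mendoza→Lot D ($175), Rivera→Lot F ($160); total welfare W = $733.
Mendoza receives Lot D at value $175, so the others get W − 175 = $558.
Without Mendoza: best allocation of the remaining 4 bidders over all 5 lots is Quispe→Lot D ($135), Osei→Lot C ($138), Eriksen→Lot B ($169), Rivera→Lot F ($160), total $602.
VCG payment = (others' best without Mendoza) − (others' welfare with Mendoza) = 602 − 558 = $44.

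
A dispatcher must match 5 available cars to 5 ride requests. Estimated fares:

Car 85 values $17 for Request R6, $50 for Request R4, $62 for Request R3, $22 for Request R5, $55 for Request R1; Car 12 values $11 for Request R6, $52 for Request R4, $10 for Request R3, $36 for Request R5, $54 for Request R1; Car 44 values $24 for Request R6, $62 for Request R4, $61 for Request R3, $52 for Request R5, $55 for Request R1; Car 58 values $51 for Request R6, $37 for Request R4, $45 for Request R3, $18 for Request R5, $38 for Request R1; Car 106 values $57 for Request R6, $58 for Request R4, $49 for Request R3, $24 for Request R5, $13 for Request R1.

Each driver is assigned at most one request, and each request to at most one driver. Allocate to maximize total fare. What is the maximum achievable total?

Maximum total: $277

Treat this as an assignment problem: match each driver to one request.
Optimal: Car 85→Request R3 ($62), Car 12→Request R1 ($54), Car 44→Request R5 ($52), Car 58→Request R6 ($51), Car 106→Request R4 ($58) — total 62+54+52+51+58 = $277.
Column-greedy (each request in turn goes to its best remaining driver) gives $255, worse by 22.
Every other assignment is strictly worse.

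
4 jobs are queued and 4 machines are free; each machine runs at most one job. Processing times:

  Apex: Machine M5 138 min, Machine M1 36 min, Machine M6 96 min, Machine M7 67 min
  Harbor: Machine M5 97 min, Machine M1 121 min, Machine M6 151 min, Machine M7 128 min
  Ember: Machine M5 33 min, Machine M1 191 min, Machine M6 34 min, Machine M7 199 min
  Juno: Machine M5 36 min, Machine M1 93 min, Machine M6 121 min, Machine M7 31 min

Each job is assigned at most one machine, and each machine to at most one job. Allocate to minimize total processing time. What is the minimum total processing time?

This is the linear assignment problem.
Optimal: Apex→Machine M1 (36 min), Harbor→Machine M5 (97 min), Ember→Machine M6 (34 min), Juno→Machine M7 (31 min) — total 36+97+34+31 = 198 min.
Min-entry greedy (repeatedly take the single cheapest remaining cell) gives 251 min, worse by 53.

Minimum total: 198 min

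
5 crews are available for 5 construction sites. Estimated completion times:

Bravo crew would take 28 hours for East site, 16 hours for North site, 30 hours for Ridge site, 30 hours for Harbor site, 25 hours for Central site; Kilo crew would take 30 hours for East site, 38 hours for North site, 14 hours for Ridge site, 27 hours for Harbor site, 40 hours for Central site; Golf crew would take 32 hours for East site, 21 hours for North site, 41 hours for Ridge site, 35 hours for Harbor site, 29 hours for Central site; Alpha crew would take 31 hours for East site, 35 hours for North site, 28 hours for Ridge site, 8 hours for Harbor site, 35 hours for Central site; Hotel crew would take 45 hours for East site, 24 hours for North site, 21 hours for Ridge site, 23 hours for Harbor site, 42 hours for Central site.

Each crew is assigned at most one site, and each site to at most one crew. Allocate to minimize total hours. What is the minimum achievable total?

Minimum total: 103 hours

This is the linear assignment problem.
Optimal: Bravo crew→East site (28 hours), Kilo crew→Ridge site (14 hours), Golf crew→Central site (29 hours), Alpha crew→Harbor site (8 hours), Hotel crew→North site (24 hours) — total 28+14+29+8+24 = 103 hours.
Row-greedy (each crew in turn takes its cheapest remaining site) gives 112 hours, worse by 9.
Checked against all permutations: 103 hours is optimal.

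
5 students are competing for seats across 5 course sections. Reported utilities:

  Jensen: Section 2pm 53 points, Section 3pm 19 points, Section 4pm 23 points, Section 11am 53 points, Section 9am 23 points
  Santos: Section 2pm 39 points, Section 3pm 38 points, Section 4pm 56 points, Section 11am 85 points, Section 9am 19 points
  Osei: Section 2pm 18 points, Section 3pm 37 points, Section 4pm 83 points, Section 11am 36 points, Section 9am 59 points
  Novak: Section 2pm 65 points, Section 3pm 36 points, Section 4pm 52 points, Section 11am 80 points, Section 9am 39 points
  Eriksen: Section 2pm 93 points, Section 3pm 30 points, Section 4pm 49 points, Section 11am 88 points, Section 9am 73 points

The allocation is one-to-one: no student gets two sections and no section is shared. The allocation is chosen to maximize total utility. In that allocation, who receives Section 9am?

Treat this as an assignment problem: match each student to one section.
Optimal: Jensen→Section 2pm (53 points), Santos→Section 11am (85 points), Osei→Section 4pm (83 points), Novak→Section 3pm (36 points), Eriksen→Section 9am (73 points) — total 53+85+83+36+73 = 330 points.
Next-best assignment: Jensen→Section 2pm, Santos→Section 3pm, Osei→Section 4pm, Novak→Section 11am, Eriksen→Section 9am = 327 points.
Eriksen's own top section is Section 2pm (93 points), but forcing Eriksen→Section 2pm and reassigning the rest optimally gives only 320 points — worse by 10.

Eriksen receives Section 9am.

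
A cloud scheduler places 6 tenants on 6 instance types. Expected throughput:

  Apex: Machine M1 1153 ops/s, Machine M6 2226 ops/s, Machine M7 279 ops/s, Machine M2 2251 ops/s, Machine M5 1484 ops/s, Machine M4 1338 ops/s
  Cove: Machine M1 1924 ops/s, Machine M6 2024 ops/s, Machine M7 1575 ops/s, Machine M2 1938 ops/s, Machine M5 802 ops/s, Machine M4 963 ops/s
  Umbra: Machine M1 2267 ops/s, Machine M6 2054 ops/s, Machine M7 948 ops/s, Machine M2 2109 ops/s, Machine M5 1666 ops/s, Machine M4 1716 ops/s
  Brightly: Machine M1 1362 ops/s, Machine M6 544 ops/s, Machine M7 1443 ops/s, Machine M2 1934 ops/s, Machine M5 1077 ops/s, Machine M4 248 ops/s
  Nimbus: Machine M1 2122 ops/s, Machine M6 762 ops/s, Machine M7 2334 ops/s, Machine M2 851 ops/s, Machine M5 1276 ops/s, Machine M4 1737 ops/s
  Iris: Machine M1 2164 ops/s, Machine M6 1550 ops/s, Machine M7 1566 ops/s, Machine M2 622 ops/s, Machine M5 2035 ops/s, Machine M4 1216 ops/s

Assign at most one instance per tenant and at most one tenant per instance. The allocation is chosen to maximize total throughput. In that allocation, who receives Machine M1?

Treat this as an assignment problem: match each tenant to one instance.
Optimal: Apex→Machine M6 (2226 ops/s), Cove→Machine M1 (1924 ops/s), Umbra→Machine M4 (1716 ops/s), Brightly→Machine M2 (1934 ops/s), Nimbus→Machine M7 (2334 ops/s), Iris→Machine M5 (2035 ops/s) — total 2226+1924+1716+1934+2334+2035 = 12169 ops/s.
Row-greedy (each tenant in turn takes its best remaining instance) gives 11757 ops/s, worse by 412.
No other one-to-one assignment exceeds 12169 ops/s.
Cove's own top instance is Machine M6 (2024 ops/s), but forcing Cove→Machine M6 and reassigning the rest optimally gives only 11932 ops/s — worse by 237.

Cove receives Machine M1.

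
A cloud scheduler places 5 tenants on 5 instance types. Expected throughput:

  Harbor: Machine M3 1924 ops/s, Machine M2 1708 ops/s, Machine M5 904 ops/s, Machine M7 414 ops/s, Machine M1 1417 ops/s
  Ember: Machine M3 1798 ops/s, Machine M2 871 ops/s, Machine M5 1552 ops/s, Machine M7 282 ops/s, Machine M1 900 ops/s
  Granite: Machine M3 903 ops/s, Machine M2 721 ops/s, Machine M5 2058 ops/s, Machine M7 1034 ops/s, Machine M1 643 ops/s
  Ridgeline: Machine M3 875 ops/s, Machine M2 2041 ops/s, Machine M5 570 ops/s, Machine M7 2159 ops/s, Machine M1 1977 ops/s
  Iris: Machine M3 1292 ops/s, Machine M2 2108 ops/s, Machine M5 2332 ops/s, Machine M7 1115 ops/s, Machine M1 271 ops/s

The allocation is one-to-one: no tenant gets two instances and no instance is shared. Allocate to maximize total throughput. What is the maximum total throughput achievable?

This is a one-to-one assignment (maximum-weight bipartite matching).
Optimal: Harbor→Machine M1 (1417 ops/s), Ember→Machine M3 (1798 ops/s), Granite→Machine M5 (2058 ops/s), Ridgeline→Machine M7 (2159 ops/s), Iris→Machine M2 (2108 ops/s) — total 1417+1798+2058+2159+2108 = 9540 ops/s.
Max-entry greedy (repeatedly take the single best remaining cell) gives 8036 ops/s, worse by 1504.
Next-best assignment: Harbor→Machine M3, Ember→Machine M1, Granite→Machine M5, Ridgeline→Machine M7, Iris→Machine M2 = 9149 ops/s.
Swapping Iris↔Harbor (Iris→Machine M1 271 ops/s, Harbor→Machine M2 1708 ops/s) loses 1546.

Max total: 9540 ops/s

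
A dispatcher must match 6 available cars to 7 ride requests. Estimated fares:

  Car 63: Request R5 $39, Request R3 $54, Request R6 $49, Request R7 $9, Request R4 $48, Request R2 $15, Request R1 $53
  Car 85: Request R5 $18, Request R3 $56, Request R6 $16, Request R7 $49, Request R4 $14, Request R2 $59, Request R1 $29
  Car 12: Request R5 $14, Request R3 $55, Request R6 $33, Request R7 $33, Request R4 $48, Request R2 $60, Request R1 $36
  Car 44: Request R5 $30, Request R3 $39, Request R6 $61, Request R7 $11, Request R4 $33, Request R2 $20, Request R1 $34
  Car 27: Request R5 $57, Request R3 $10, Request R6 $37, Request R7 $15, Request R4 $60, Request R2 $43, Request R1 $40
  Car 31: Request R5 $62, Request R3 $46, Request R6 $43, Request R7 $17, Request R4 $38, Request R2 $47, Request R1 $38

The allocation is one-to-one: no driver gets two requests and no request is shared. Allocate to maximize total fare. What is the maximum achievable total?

Max total: $352

This is the linear assignment problem.
Optimal: Car 63→Request R1 ($53), Car 85→Request R3 ($56), Car 12→Request R2 ($60), Car 44→Request R6 ($61), Car 27→Request R4 ($60), Car 31→Request R5 ($62) — total 53+56+60+61+60+62 = $352.
Column-greedy (each request in turn goes to its best remaining driver) gives $287, worse by 65.
Next-best assignment: Car 63→Request R1, Car 85→Request R2, Car 12→Request R3, Car 44→Request R6, Car 27→Request R4, Car 31→Request R5 = $350.
No other one-to-one assignment exceeds $352.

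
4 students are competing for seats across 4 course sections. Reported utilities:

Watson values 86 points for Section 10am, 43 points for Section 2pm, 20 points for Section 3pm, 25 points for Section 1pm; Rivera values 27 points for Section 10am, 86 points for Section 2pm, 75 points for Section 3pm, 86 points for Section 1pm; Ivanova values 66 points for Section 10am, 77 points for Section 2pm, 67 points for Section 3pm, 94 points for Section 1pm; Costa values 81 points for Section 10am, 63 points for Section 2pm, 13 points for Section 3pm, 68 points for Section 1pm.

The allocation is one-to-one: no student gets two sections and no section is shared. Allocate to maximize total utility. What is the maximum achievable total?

Optimal: Watson→Section 10am (86 points), Rivera→Section 3pm (75 points), Ivanova→Section 1pm (94 points), Costa→Section 2pm (63 points) — total 86+75+94+63 = 318 points.
Column-greedy (each section in turn goes to its best remaining student) gives 307 points, worse by 11.
No other one-to-one assignment exceeds 318 points.

Maximum total: 318 points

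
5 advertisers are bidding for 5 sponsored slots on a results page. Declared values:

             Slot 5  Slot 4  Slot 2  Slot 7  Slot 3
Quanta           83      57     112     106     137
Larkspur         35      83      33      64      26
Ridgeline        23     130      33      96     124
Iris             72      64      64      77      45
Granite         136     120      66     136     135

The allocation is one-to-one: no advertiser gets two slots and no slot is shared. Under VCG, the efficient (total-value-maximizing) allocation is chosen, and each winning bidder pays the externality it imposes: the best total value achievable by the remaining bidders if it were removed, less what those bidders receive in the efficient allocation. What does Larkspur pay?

Larkspur pays $31.

Efficient allocation: Quanta→Slot 2 ($112), Larkspur→Slot 4 ($83), Ridgeline→Slot 3 ($124), Iris→Slot 7 ($77), Granite→Slot 5 ($136); total welfare W = $532.
Larkspur receives Slot 4 at value $83, so the others get W − 83 = $449.
Without Larkspur: best allocation of the remaining 4 bidders over all 5 slots is Quanta→Slot 3 ($137), Ridgeline→Slot 4 ($130), Iris→Slot 7 ($77), Granite→Slot 5 ($136), total $480.
VCG payment = (others' best without Larkspur) − (others' welfare with Larkspur) = 480 − 449 = $31.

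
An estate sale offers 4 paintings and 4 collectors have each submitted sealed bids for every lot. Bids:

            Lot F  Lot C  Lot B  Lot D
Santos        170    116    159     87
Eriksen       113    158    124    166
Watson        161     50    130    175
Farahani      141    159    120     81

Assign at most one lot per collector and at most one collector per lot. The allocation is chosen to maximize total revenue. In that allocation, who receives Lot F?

Optimal: Santos→Lot B ($159), Eriksen→Lot D ($166), Watson→Lot F ($161), Farahani→Lot C ($159) — total 159+166+161+159 = $645.
Max-entry greedy (repeatedly take the single best remaining cell) gives $628, worse by 17.
Checked against all permutations: $645 is optimal.
Watson's own top lot is Lot D ($175), but forcing Watson→Lot D and reassigning the rest optimally gives only $633 — worse by 12.

Watson receives Lot F.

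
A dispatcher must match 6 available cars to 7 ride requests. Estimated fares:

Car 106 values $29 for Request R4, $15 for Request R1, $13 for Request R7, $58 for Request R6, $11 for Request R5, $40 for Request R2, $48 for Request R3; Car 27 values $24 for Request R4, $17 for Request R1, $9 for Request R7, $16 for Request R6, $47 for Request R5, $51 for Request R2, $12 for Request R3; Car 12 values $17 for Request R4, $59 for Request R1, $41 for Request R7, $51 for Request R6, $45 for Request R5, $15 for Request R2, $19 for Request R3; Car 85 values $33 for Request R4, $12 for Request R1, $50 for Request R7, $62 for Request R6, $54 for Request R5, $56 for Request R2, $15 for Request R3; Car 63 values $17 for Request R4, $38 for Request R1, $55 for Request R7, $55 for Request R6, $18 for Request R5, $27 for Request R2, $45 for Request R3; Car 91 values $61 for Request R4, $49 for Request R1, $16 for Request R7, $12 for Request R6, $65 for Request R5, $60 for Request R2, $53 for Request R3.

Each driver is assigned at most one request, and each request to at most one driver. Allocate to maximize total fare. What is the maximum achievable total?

This is a one-to-one assignment (maximum-weight bipartite matching).
Optimal: Car 106→Request R3 ($48), Car 27→Request R2 ($51), Car 12→Request R1 ($59), Car 85→Request R6 ($62), Car 63→Request R7 ($55), Car 91→Request R5 ($65) — total 48+51+59+62+55+65 = $340.
Row-greedy (each driver in turn takes its best remaining request) gives $338, worse by 2.
Swapping Car 106↔Car 85 (Car 106→Request R6 $58, Car 85→Request R3 $15) loses 37.
Every other assignment is strictly worse.

Max total: $340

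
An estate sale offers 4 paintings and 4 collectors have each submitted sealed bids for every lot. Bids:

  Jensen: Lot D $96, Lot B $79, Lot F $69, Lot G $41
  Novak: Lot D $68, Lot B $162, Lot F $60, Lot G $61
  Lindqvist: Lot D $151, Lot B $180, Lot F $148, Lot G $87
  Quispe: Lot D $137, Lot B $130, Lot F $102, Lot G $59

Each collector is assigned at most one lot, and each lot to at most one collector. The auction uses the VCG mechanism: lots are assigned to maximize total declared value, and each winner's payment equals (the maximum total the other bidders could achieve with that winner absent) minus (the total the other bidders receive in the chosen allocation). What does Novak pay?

Novak pays $60.

Efficient allocation: Jensen→Lot G ($41), Novak→Lot B ($162), Lindqvist→Lot F ($148), Quispe→Lot D ($137); total welfare W = $488.
Novak receives Lot B at value $162, so the others get W − 162 = $326.
Without Novak: best allocation of the remaining 3 bidders over all 4 lots is Jensen→Lot F ($69), Lindqvist→Lot B ($180), Quispe→Lot D ($137), total $386.
VCG payment = (others' best without Novak) − (others' welfare with Novak) = 386 − 326 = $60.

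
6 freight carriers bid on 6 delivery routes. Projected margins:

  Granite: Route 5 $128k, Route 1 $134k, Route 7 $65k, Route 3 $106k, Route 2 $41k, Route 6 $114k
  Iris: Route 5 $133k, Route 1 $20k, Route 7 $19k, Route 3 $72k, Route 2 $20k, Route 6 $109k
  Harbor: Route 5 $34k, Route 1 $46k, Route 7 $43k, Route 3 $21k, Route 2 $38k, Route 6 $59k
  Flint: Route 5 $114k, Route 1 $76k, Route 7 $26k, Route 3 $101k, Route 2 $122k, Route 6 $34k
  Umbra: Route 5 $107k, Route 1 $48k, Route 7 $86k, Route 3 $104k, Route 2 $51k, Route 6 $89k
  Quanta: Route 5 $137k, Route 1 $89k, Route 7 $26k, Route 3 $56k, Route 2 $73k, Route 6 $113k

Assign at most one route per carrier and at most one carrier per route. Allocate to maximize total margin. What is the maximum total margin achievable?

Optimal: Granite→Route 1 ($134k), Iris→Route 5 ($133k), Harbor→Route 7 ($43k), Flint→Route 2 ($122k), Umbra→Route 3 ($104k), Quanta→Route 6 ($113k) — total 134+133+43+122+104+113 = $649k.
Row-greedy (each carrier in turn takes its best remaining route) gives $578k, worse by 71.
Swapping Iris↔Umbra (Iris→Route 3 $72k, Umbra→Route 5 $107k) loses 58.

Maximum total: $649k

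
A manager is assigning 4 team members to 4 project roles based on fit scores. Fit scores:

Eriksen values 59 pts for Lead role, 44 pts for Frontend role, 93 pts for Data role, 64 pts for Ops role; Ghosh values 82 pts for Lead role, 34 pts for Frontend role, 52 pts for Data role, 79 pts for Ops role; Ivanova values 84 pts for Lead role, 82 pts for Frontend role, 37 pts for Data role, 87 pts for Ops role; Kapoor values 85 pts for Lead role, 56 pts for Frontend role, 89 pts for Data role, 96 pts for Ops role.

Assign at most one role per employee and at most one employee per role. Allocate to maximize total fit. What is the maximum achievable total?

Maximum total: 353 pts

Optimal: Eriksen→Data role (93 pts), Ghosh→Lead role (82 pts), Ivanova→Frontend role (82 pts), Kapoor→Ops role (96 pts) — total 93+82+82+96 = 353 pts.
Row-greedy (each employee in turn takes its best remaining role) gives 318 pts, worse by 35.
Next-best assignment: Eriksen→Data role, Ghosh→Ops role, Ivanova→Frontend role, Kapoor→Lead role = 339 pts.
Swapping Ghosh↔Kapoor (Ghosh→Ops role 79 pts, Kapoor→Lead role 85 pts) loses 14.
No other one-to-one assignment exceeds 353 pts.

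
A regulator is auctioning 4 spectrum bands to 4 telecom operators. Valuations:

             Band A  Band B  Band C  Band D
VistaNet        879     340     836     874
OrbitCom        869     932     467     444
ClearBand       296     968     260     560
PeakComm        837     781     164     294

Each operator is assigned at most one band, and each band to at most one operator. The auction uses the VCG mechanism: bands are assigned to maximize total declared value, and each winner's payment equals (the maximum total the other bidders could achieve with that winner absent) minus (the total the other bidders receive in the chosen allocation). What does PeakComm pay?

PeakComm pays $383M.

Efficient allocation: VistaNet→Band C ($836M), OrbitCom→Band B ($932M), ClearBand→Band D ($560M), PeakComm→Band A ($837M); total welfare W = $3165M.
PeakComm receives Band A at value $837M, so the others get W − 837 = $2328M.
Without PeakComm: best allocation of the remaining 3 bidders over all 4 bands is VistaNet→Band D ($874M), OrbitCom→Band A ($869M), ClearBand→Band B ($968M), total $2711M.
VCG payment = (others' best without PeakComm) − (others' welfare with PeakComm) = 2711 − 2328 = $383M.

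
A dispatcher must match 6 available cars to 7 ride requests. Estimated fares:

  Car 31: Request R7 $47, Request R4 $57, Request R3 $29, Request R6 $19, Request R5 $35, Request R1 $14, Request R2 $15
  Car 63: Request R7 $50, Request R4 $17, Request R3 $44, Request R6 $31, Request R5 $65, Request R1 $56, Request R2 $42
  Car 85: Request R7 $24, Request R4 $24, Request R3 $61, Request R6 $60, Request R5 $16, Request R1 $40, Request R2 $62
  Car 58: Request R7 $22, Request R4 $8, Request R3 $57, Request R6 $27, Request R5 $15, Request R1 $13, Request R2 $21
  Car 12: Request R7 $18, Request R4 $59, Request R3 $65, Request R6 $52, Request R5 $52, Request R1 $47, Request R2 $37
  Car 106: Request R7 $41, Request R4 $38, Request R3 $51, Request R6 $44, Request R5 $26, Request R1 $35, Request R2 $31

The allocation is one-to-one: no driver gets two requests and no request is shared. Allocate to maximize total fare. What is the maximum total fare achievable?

Optimal: Car 31→Request R7 ($47), Car 63→Request R5 ($65), Car 85→Request R2 ($62), Car 58→Request R3 ($57), Car 12→Request R4 ($59), Car 106→Request R6 ($44) — total 47+65+62+57+59+44 = $334.
Swapping Car 106↔Car 12 (Car 106→Request R4 $38, Car 12→Request R6 $52) loses 13.

Maximum total: $334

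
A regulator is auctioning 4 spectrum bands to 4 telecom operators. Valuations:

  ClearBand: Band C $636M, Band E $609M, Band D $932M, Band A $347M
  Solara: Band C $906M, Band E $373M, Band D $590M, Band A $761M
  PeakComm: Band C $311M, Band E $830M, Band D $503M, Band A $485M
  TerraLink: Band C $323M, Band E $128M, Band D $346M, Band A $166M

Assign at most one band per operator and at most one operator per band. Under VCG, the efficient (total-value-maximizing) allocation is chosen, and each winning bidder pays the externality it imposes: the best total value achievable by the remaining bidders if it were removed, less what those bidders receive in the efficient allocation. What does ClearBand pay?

Efficient allocation: ClearBand→Band D ($932M), Solara→Band A ($761M), PeakComm→Band E ($830M), TerraLink→Band C ($323M); total welfare W = $2846M.
ClearBand receives Band D at value $932M, so the others get W − 932 = $1914M.
Without ClearBand: best allocation of the remaining 3 bidders over all 4 bands is Solara→Band C ($906M), PeakComm→Band E ($830M), TerraLink→Band D ($346M), total $2082M.
VCG payment = (others' best without ClearBand) − (others' welfare with ClearBand) = 2082 − 1914 = $168M.

ClearBand pays $168M.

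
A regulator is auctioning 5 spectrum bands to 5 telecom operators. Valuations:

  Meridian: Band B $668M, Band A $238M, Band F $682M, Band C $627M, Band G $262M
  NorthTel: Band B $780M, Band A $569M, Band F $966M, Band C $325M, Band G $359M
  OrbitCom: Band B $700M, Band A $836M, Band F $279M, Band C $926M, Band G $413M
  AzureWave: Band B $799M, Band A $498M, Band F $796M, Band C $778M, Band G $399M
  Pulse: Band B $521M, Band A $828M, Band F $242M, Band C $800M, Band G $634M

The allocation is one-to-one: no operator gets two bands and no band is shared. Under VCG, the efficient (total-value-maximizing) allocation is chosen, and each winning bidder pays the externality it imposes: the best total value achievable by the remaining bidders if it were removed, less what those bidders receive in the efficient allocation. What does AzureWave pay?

Efficient allocation: Meridian→Band B ($668M), NorthTel→Band F ($966M), OrbitCom→Band A ($836M), AzureWave→Band C ($778M), Pulse→Band G ($634M); total welfare W = $3882M.
AzureWave receives Band C at value $778M, so the others get W − 778 = $3104M.
Without AzureWave: best allocation of the remaining 4 bidders over all 5 bands is Meridian→Band B ($668M), NorthTel→Band F ($966M), OrbitCom→Band C ($926M), Pulse→Band A ($828M), total $3388M.
VCG payment = (others' best without AzureWave) − (others' welfare with AzureWave) = 3388 − 3104 = $284M.

AzureWave pays $284M.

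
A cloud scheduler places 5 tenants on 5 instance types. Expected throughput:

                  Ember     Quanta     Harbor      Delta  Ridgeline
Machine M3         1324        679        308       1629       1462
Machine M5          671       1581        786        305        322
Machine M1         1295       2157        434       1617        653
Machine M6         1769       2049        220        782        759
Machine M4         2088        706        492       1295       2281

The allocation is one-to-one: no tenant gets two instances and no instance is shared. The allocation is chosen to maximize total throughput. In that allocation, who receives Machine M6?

Optimal: Ember→Machine M6 (1769 ops/s), Quanta→Machine M1 (2157 ops/s), Harbor→Machine M5 (786 ops/s), Delta→Machine M3 (1629 ops/s), Ridgeline→Machine M4 (2281 ops/s) — total 1769+2157+786+1629+2281 = 8622 ops/s.
Column-greedy (each instance in turn goes to its best remaining tenant) gives 5756 ops/s, worse by 2866.
Every other assignment is strictly worse.
Ember's own top instance is Machine M4 (2088 ops/s), but forcing Ember→Machine M4 and reassigning the rest optimally gives only 8002 ops/s — worse by 620.

Ember receives Machine M6.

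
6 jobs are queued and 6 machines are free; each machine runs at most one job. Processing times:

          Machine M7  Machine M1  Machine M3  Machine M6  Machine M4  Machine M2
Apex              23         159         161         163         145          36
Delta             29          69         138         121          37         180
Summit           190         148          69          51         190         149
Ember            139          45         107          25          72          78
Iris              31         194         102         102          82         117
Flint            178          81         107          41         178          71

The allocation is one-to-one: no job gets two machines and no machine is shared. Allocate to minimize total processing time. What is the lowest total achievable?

This is a one-to-one assignment (minimum-cost bipartite matching).
Optimal: Apex→Machine M2 (36 min), Delta→Machine M4 (37 min), Summit→Machine M3 (69 min), Ember→Machine M1 (45 min), Iris→Machine M7 (31 min), Flint→Machine M6 (41 min) — total 36+37+69+45+31+41 = 259 min.
Row-greedy (each job in turn takes its cheapest remaining machine) gives 329 min, worse by 70.
Next-best assignment: Apex→Machine M2, Delta→Machine M4, Summit→Machine M3, Ember→Machine M6, Iris→Machine M7, Flint→Machine M1 = 279 min.
Checked against all permutations: 259 min is optimal.

Minimum total: 259 min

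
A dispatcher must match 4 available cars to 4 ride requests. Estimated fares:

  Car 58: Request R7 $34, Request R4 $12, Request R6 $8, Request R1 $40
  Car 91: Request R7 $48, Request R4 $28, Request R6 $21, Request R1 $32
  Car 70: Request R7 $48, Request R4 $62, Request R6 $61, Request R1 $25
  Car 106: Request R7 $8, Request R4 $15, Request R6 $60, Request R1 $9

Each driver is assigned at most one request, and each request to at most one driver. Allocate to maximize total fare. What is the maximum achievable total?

Optimal: Car 58→Request R1 ($40), Car 91→Request R7 ($48), Car 70→Request R4 ($62), Car 106→Request R6 ($60) — total 40+48+62+60 = $210.
Swapping Car 58↔Car 91 (Car 58→Request R7 $34, Car 91→Request R1 $32) loses 22.

Max total: $210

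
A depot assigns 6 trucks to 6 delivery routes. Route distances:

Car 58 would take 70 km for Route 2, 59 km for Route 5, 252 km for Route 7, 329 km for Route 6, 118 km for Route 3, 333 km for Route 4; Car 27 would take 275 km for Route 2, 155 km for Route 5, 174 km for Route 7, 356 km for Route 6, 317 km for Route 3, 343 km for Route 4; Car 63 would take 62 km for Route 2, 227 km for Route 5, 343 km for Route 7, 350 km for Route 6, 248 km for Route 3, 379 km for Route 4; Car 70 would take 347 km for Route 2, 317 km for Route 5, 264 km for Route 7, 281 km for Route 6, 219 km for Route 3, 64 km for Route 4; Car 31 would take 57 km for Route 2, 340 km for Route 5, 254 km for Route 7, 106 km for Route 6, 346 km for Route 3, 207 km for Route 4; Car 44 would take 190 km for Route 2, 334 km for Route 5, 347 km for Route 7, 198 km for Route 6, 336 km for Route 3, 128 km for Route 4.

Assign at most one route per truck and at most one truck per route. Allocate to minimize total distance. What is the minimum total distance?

Min total: 748 km

Optimal: Car 58→Route 5 (59 km), Car 27→Route 7 (174 km), Car 63→Route 2 (62 km), Car 70→Route 3 (219 km), Car 31→Route 6 (106 km), Car 44→Route 4 (128 km) — total 59+174+62+219+106+128 = 748 km.
Column-greedy (each route in turn goes to its cheapest remaining truck) gives 1086 km, worse by 338.
Swapping Car 44↔Car 31 (Car 44→Route 6 198 km, Car 31→Route 4 207 km) adds 171.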